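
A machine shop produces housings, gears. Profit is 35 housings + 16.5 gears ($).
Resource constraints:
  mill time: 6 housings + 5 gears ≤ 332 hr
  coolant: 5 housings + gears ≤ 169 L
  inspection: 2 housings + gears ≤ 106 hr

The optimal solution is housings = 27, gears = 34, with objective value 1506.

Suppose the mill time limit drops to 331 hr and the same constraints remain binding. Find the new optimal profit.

Binding: mill time and coolant. Non-binding: inspection (18 unused).
Slack constraints have shadow price 0 (complementary slackness).
Dual feasibility on the basic columns requires 6·y_mill time + 5·y_coolant = 35, 5·y_mill time + 1·y_coolant = 16.5.
→ y_mill time = 2.5 and y_coolant = 4.
Δz = y_mill time·Δb = 2.5 × (-1) = -2.5, so new z* = 1506 − 2.5 = 1503.5.

1503.5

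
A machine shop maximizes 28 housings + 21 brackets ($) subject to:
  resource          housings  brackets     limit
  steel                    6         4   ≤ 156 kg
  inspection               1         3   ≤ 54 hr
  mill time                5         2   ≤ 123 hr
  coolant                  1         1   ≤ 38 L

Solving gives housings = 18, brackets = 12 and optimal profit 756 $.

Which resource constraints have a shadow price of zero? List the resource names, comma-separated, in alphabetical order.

steel: 156/156 (binding)
inspection: 54/54 (binding)
mill time: 114/123 (slack 9)
coolant: 30/38 (slack 8)
By complementary slackness, a constraint with positive slack has shadow price 0 → coolant, mill time.

coolant, mill time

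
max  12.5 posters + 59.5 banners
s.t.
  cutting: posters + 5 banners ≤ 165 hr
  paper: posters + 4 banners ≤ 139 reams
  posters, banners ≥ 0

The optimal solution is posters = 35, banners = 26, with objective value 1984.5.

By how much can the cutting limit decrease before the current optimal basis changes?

Binding constraints: cutting, paper. The basis is B = [[1,5],[1,4]] with det -1.
Per unit decrease in cutting, x* moves by d = (4, -1).
The basis stays optimal until banners reaches 0; allowable decrease = 26 hr.

26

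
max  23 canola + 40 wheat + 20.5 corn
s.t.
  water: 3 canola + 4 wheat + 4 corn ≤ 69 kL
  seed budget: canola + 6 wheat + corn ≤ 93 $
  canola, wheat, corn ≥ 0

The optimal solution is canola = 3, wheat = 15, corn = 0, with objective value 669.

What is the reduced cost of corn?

-9.5

Check each constraint at x*: water 69/69 (tight); seed budget 93/93 (tight).
From A_Bᵀ y = c: 3·y_water + 1·y_seed budget = 23; 4·y_water + 6·y_seed budget = 40.
→ y_water = 7 and y_seed budget = 2.
Reduced cost of corn: c₃ − yᵀa₃ = 20.5 − (7·4 + 2·1) = 20.5 − 30 = -9.5.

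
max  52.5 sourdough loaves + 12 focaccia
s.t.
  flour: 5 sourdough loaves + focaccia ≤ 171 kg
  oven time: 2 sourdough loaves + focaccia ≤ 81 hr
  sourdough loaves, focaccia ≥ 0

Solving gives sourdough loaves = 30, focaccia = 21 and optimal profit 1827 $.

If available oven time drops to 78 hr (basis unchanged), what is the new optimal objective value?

1819.5

Both flour and oven time are binding at x*.
From A_Bᵀ y = c: 5·y_flour + 2·y_oven time = 52.5; 1·y_flour + 1·y_oven time = 12.
This yields shadow prices y_flour = 9.5, y_oven time = 2.5.
Δz = y_oven time·Δb = 2.5 × (-3) = -7.5, so new z* = 1827 − 7.5 = 1819.5.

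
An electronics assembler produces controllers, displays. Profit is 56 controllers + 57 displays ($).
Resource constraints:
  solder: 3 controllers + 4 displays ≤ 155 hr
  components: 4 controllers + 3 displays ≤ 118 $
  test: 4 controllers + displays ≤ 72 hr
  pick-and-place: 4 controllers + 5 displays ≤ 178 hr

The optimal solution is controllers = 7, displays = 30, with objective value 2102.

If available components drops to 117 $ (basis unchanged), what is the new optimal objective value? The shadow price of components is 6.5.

2095.5

Δb = -1, so new z* = 2102 + (6.5)·(-1) = 2102 − 6.5 = 2095.5.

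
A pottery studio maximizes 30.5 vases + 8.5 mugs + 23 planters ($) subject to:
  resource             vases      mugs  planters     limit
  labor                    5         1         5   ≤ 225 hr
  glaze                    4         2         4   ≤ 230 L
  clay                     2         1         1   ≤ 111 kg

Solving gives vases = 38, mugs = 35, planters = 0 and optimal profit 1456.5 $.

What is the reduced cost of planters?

At the optimum: labor uses 225 of 225 (binding); glaze uses 222 of 230 (slack = 8); clay uses 111 of 111 (binding).
Since glaze is not tight, its dual is 0.
From A_Bᵀ y = c: 5·y_labor + 2·y_clay = 30.5; 1·y_labor + 1·y_clay = 8.5.
→ y_labor = 4.5 and y_clay = 4.
Reduced cost of planters: c₃ − yᵀa₃ = 23 − (4.5·5 + 4·1) = 23 − 26.5 = -3.5.

-3.5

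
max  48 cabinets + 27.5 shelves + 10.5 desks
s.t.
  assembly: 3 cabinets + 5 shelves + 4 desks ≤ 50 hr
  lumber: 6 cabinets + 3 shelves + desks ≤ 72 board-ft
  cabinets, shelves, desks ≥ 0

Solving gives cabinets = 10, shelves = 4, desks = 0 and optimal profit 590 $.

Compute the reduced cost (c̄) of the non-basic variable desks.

-1

At the optimum: assembly uses 50 of 50 (binding); lumber uses 72 of 72 (binding).
From A_Bᵀ y = c: 3·y_assembly + 6·y_lumber = 48; 5·y_assembly + 3·y_lumber = 27.5.
→ y_assembly = 1 and y_lumber = 7.5.
Reduced cost of desks: c₃ − yᵀa₃ = 10.5 − (1·4 + 7.5·1) = 10.5 − 11.5 = -1.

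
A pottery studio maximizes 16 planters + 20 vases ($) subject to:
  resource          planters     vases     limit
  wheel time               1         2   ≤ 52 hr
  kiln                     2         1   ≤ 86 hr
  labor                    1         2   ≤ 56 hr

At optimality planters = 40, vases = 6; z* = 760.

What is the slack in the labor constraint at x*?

4

labor used = 1·40 + 2·6 = 52; slack = 56 − 52 = 4.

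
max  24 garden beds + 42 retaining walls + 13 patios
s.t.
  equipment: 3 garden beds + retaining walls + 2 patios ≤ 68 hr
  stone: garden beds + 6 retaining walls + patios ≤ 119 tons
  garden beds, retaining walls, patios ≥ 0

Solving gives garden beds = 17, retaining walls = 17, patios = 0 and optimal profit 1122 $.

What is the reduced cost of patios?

Both equipment and stone are binding at x*.
The binding rows give the dual system: 3·y_equipment + 1·y_stone = 24 and 1·y_equipment + 6·y_stone = 42.
→ y_equipment = 6 and y_stone = 6.
Reduced cost of patios: c₃ − yᵀa₃ = 13 − (6·2 + 6·1) = 13 − 18 = -5.

-5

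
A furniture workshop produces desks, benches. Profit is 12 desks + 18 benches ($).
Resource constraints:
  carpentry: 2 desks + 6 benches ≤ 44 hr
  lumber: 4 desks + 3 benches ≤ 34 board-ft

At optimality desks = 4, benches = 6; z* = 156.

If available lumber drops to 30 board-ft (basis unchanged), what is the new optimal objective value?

At the optimum: carpentry uses 44 of 44 (binding); lumber uses 34 of 34 (binding).
The binding rows give the dual system: 2·y_carpentry + 4·y_lumber = 12 and 6·y_carpentry + 3·y_lumber = 18.
→ y_carpentry = 2 and y_lumber = 2.
Δz = y_lumber·Δb = 2 × (-4) = -8, so new z* = 156 − 8 = 148.

148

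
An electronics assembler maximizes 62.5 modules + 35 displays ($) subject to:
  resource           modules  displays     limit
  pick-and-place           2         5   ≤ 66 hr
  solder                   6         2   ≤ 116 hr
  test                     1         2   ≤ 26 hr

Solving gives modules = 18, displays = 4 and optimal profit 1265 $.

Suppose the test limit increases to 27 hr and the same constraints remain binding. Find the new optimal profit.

At the optimum: pick-and-place uses 56 of 66 (slack = 10); solder uses 116 of 116 (binding); test uses 26 of 26 (binding).
Since pick-and-place is not tight, its dual is 0.
From A_Bᵀ y = c: 6·y_solder + 1·y_test = 62.5; 2·y_solder + 2·y_test = 35.
→ y_solder = 9 and y_test = 8.5.
Δz = y_test·Δb = 8.5 × (1) = 8.5, so new z* = 1265 + 8.5 = 1273.5.

1273.5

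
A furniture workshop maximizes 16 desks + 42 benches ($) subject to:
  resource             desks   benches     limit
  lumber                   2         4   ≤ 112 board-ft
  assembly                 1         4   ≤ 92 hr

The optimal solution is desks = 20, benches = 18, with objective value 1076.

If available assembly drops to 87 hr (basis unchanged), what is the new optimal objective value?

1051

At the optimum: lumber uses 112 of 112 (binding); assembly uses 92 of 92 (binding).
Dual feasibility on the basic columns requires 2·y_lumber + 1·y_assembly = 16, 4·y_lumber + 4·y_assembly = 42.
This yields shadow prices y_lumber = 5.5, y_assembly = 5.
Δz = y_assembly·Δb = 5 × (-5) = -25, so new z* = 1076 − 25 = 1051.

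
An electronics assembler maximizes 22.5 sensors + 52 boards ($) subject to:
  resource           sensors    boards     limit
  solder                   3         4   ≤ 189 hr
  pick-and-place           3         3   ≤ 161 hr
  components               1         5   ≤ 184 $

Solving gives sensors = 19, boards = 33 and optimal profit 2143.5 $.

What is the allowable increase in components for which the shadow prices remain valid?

Binding constraints: solder, components. The basis is B = [[3,4],[1,5]] with det 11.
Per unit increase in components, x* moves by d = (-0.3636, 0.2727).
The basis stays optimal until sensors reaches 0; allowable increase = 52.25 $.

52.25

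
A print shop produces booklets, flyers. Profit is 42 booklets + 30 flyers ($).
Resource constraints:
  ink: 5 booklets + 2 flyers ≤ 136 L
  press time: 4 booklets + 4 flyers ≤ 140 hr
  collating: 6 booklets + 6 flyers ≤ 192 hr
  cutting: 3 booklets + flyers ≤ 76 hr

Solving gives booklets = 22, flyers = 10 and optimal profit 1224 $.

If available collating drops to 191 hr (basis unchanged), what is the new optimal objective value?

Binding: collating and cutting. Non-binding: ink (6 unused), press time (12 unused).
Since ink, press time are not tight, their duals are 0.
From A_Bᵀ y = c: 6·y_collating + 3·y_cutting = 42; 6·y_collating + 1·y_cutting = 30.
Solving: y_collating = 4, y_cutting = 6.
Δz = y_collating·Δb = 4 × (-1) = -4, so new z* = 1224 − 4 = 1220.

1220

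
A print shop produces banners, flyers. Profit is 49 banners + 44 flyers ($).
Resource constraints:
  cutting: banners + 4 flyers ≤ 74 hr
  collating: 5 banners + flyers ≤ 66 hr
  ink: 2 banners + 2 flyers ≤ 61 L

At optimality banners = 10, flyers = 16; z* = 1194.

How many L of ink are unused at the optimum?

ink used = 2·10 + 2·16 = 52; slack = 61 − 52 = 9.

9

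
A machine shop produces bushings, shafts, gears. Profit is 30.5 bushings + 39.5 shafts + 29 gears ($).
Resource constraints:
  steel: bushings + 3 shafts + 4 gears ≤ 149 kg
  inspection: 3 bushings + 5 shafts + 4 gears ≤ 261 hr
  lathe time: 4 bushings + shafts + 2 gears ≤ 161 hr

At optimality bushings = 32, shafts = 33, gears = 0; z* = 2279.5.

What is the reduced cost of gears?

-5

At the optimum: steel uses 131 of 149 (slack = 18); inspection uses 261 of 261 (binding); lathe time uses 161 of 161 (binding).
By complementary slackness, y = 0 for the non-binding constraint.
From A_Bᵀ y = c: 3·y_inspection + 4·y_lathe time = 30.5; 5·y_inspection + 1·y_lathe time = 39.5.
→ y_inspection = 7.5 and y_lathe time = 2.
Reduced cost of gears: c₃ − yᵀa₃ = 29 − (7.5·4 + 2·2) = 29 − 34 = -5.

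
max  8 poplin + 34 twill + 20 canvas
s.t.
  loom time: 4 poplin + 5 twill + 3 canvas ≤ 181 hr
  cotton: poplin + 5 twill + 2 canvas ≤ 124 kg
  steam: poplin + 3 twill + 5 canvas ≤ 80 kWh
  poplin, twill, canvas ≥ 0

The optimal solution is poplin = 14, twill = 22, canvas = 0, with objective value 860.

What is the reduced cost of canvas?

Binding: cotton and steam. Non-binding: loom time (15 unused).
By complementary slackness, y = 0 for the non-binding constraint.
Dual feasibility on the basic columns requires 1·y_cotton + 1·y_steam = 8, 5·y_cotton + 3·y_steam = 34.
This yields shadow prices y_cotton = 5, y_steam = 3.
Reduced cost of canvas: c₃ − yᵀa₃ = 20 − (5·2 + 3·5) = 20 − 25 = -5.

-5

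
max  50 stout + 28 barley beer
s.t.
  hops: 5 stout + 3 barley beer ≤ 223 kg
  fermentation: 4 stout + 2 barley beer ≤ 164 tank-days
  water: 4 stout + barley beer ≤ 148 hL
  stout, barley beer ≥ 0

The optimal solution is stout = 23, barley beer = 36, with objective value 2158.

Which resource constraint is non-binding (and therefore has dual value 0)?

water

hops: 223/223 (binding)
fermentation: 164/164 (binding)
water: 128/148 (slack 20)
By complementary slackness, a constraint with positive slack has shadow price 0 → water.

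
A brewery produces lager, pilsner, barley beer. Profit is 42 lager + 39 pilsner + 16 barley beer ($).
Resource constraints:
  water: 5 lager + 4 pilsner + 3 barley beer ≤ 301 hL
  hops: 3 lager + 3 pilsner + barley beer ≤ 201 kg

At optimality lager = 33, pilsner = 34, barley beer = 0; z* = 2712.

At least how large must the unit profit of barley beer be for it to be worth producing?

18

Check each constraint at x*: water 301/301 (tight); hops 201/201 (tight).
The binding rows give the dual system: 5·y_water + 3·y_hops = 42 and 4·y_water + 3·y_hops = 39.
Solving: y_water = 3, y_hops = 9.
barley beer enters the basis when its profit ≥ yᵀa₃ = 3·3 + 9·1 = 18.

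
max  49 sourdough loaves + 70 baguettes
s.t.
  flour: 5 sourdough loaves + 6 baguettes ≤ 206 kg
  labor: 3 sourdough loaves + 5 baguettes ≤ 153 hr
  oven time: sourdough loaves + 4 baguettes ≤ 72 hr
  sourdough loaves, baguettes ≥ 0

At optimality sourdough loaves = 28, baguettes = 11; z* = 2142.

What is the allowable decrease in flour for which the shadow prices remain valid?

98

Binding constraints: flour, oven time. The basis is B = [[5,6],[1,4]] with det 14.
Per unit decrease in flour, x* moves by d = (-0.2857, 0.0714).
The basis stays optimal until sourdough loaves reaches 0; allowable decrease = 98 kg.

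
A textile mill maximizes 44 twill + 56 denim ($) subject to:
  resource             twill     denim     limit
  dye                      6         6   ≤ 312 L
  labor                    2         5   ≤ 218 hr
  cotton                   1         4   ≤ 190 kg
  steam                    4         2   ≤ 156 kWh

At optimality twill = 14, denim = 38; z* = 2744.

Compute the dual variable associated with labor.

Binding: dye and labor. Non-binding: cotton (24 unused), steam (24 unused).
By complementary slackness, y = 0 for the non-binding constraints.
Dual feasibility on the basic columns requires 6·y_dye + 2·y_labor = 44, 6·y_dye + 5·y_labor = 56.
This yields shadow prices y_dye = 6, y_labor = 4.
Shadow price of labor = 4.

4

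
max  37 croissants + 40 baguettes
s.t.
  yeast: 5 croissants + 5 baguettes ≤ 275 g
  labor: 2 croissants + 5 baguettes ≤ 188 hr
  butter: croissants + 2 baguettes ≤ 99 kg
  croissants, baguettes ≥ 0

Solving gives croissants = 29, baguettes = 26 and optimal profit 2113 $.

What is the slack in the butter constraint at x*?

butter used = 1·29 + 2·26 = 81; slack = 99 − 81 = 18.

18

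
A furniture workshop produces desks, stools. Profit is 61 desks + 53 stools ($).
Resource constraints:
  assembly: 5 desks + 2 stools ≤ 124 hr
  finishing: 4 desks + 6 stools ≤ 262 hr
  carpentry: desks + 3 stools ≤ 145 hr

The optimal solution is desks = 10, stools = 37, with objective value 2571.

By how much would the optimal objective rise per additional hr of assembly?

7

Binding: assembly and finishing. Non-binding: carpentry (24 unused).
Since carpentry is not tight, its dual is 0.
From A_Bᵀ y = c: 5·y_assembly + 4·y_finishing = 61; 2·y_assembly + 6·y_finishing = 53.
This yields shadow prices y_assembly = 7, y_finishing = 6.5.
Shadow price of assembly = 7.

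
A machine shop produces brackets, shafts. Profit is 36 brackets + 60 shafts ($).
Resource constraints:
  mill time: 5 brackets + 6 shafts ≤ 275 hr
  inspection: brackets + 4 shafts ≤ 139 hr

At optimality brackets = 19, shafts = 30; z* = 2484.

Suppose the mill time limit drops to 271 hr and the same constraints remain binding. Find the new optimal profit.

2460

At the optimum: mill time uses 275 of 275 (binding); inspection uses 139 of 139 (binding).
From A_Bᵀ y = c: 5·y_mill time + 1·y_inspection = 36; 6·y_mill time + 4·y_inspection = 60.
Solving: y_mill time = 6, y_inspection = 6.
Δz = y_mill time·Δb = 6 × (-4) = -24, so new z* = 2484 − 24 = 2460.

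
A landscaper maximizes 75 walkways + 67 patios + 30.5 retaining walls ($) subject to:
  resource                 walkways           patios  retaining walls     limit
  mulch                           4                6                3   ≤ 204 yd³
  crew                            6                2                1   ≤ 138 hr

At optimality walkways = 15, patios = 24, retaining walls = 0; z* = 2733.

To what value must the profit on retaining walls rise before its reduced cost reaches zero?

At the optimum: mulch uses 204 of 204 (binding); crew uses 138 of 138 (binding).
From A_Bᵀ y = c: 4·y_mulch + 6·y_crew = 75; 6·y_mulch + 2·y_crew = 67.
→ y_mulch = 9 and y_crew = 6.5.
retaining walls enters the basis when its profit ≥ yᵀa₃ = 9·3 + 6.5·1 = 33.5.

33.5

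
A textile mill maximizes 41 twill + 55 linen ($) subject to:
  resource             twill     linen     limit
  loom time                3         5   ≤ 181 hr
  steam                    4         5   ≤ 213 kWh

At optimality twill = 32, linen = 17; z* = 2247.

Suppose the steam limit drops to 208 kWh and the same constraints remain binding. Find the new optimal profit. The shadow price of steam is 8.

Δb = -5, so new z* = 2247 + (8)·(-5) = 2247 − 40 = 2207.

2207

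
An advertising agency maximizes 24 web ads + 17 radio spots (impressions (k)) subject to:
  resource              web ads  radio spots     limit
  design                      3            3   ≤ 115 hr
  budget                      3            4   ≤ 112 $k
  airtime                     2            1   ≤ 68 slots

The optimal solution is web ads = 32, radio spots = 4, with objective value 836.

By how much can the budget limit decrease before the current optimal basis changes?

10

Binding constraints: budget, airtime. The basis is B = [[3,4],[2,1]] with det -5.
Per unit decrease in budget, x* moves by d = (0.2, -0.4).
The basis stays optimal until radio spots reaches 0; allowable decrease = 10 $k.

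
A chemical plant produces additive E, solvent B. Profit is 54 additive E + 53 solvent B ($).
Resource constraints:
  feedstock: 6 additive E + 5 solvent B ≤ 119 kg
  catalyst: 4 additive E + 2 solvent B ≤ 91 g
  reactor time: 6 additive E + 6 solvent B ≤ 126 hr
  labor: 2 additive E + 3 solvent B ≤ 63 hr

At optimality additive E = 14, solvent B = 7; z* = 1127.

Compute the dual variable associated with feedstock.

1

Check each constraint at x*: feedstock 119/119 (tight); catalyst 70/91 (slack 21); reactor time 126/126 (tight); labor 49/63 (slack 14).
Since catalyst, labor are not tight, their duals are 0.
The binding rows give the dual system: 6·y_feedstock + 6·y_reactor time = 54 and 5·y_feedstock + 6·y_reactor time = 53.
Solving: y_feedstock = 1, y_reactor time = 8.
Shadow price of feedstock = 1.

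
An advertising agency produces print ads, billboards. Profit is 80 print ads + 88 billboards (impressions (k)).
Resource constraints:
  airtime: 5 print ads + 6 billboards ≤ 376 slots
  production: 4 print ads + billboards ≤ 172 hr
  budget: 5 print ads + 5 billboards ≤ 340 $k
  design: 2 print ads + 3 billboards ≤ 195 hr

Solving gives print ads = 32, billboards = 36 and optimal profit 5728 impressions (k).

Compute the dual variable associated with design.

Check each constraint at x*: airtime 376/376 (tight); production 164/172 (slack 8); budget 340/340 (tight); design 172/195 (slack 23).
Slack constraints have shadow price 0 (complementary slackness).
The binding rows give the dual system: 5·y_airtime + 5·y_budget = 80 and 6·y_airtime + 5·y_budget = 88.
This yields shadow prices y_airtime = 8, y_budget = 8.
Shadow price of design = 0.

0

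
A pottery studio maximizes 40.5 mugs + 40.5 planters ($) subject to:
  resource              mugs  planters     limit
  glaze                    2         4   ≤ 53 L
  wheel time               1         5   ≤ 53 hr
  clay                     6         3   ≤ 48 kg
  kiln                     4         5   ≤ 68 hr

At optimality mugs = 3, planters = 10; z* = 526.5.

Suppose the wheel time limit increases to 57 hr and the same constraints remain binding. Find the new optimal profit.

544.5

Check each constraint at x*: glaze 46/53 (slack 7); wheel time 53/53 (tight); clay 48/48 (tight); kiln 62/68 (slack 6).
Slack constraints have shadow price 0 (complementary slackness).
Dual feasibility on the basic columns requires 1·y_wheel time + 6·y_clay = 40.5, 5·y_wheel time + 3·y_clay = 40.5.
This yields shadow prices y_wheel time = 4.5, y_clay = 6.
Δz = y_wheel time·Δb = 4.5 × (4) = 18, so new z* = 526.5 + 18 = 544.5.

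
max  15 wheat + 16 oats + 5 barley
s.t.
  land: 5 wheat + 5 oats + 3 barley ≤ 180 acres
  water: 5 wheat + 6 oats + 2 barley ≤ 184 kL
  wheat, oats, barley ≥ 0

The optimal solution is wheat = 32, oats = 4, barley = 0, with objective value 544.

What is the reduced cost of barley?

Check each constraint at x*: land 180/180 (tight); water 184/184 (tight).
From A_Bᵀ y = c: 5·y_land + 5·y_water = 15; 5·y_land + 6·y_water = 16.
Solving: y_land = 2, y_water = 1.
Reduced cost of barley: c₃ − yᵀa₃ = 5 − (2·3 + 1·2) = 5 − 8 = -3.

-3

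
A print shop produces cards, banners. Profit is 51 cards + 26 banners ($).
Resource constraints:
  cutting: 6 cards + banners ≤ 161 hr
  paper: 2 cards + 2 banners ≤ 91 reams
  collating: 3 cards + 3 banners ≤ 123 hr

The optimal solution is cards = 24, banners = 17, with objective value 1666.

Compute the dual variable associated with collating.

Binding: cutting and collating. Non-binding: paper (9 unused).
By complementary slackness, y = 0 for the non-binding constraint.
Dual feasibility on the basic columns requires 6·y_cutting + 3·y_collating = 51, 1·y_cutting + 3·y_collating = 26.
Solving: y_cutting = 5, y_collating = 7.
Shadow price of collating = 7.

7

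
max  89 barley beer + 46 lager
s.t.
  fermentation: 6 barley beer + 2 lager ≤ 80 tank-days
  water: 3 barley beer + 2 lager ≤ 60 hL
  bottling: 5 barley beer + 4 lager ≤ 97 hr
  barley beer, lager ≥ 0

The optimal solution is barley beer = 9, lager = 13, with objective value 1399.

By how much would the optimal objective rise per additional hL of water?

Binding: fermentation and bottling. Non-binding: water (7 unused).
Since water is not tight, its dual is 0.
Dual feasibility on the basic columns requires 6·y_fermentation + 5·y_bottling = 89, 2·y_fermentation + 4·y_bottling = 46.
→ y_fermentation = 9 and y_bottling = 7.
Shadow price of water = 0.

0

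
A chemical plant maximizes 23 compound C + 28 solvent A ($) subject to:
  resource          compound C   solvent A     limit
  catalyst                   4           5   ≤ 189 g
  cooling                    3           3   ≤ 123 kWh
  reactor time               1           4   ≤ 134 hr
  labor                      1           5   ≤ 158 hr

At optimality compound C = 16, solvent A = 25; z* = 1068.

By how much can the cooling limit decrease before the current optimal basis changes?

Binding constraints: catalyst, cooling. The basis is B = [[4,5],[3,3]] with det -3.
Per unit decrease in cooling, x* moves by d = (-1.6667, 1.3333).
The basis stays optimal until labor becomes binding; allowable decrease = 3.4 kWh.

3.4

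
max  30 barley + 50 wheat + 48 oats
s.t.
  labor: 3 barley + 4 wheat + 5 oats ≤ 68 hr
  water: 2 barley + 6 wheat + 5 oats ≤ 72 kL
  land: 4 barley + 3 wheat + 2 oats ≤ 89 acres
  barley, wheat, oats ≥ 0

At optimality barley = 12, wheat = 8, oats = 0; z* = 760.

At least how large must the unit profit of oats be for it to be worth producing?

Binding: labor and water. Non-binding: land (17 unused).
Slack constraints have shadow price 0 (complementary slackness).
From A_Bᵀ y = c: 3·y_labor + 2·y_water = 30; 4·y_labor + 6·y_water = 50.
→ y_labor = 8 and y_water = 3.
oats enters the basis when its profit ≥ yᵀa₃ = 8·5 + 3·5 = 55.

55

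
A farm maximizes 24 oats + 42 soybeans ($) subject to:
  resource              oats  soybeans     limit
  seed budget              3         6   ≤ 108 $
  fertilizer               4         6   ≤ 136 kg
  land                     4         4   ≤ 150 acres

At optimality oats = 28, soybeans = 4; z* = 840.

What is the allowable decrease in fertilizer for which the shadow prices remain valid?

Binding constraints: seed budget, fertilizer. The basis is B = [[3,6],[4,6]] with det -6.
Per unit decrease in fertilizer, x* moves by d = (-1, 0.5).
The basis stays optimal until oats reaches 0; allowable decrease = 28 kg.

28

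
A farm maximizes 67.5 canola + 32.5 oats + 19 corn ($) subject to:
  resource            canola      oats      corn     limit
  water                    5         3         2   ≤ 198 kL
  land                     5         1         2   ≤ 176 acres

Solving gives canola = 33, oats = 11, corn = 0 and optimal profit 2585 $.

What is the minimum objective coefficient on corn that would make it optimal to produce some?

27

Both water and land are binding at x*.
From A_Bᵀ y = c: 5·y_water + 5·y_land = 67.5; 3·y_water + 1·y_land = 32.5.
→ y_water = 9.5 and y_land = 4.
corn enters the basis when its profit ≥ yᵀa₃ = 9.5·2 + 4·2 = 27.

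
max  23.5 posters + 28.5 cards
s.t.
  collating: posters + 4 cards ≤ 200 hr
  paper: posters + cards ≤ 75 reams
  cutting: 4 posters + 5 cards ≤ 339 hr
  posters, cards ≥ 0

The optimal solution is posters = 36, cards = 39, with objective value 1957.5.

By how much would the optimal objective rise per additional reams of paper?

Binding: paper and cutting. Non-binding: collating (8 unused).
Slack constraints have shadow price 0 (complementary slackness).
The binding rows give the dual system: 1·y_paper + 4·y_cutting = 23.5 and 1·y_paper + 5·y_cutting = 28.5.
Solving: y_paper = 3.5, y_cutting = 5.
Shadow price of paper = 3.5.

3.5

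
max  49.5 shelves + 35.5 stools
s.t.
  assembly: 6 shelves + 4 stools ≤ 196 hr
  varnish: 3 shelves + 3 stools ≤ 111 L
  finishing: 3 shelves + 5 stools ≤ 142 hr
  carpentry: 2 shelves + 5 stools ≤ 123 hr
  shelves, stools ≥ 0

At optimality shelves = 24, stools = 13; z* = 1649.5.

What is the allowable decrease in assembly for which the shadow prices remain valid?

5

Binding constraints: assembly, varnish. The basis is B = [[6,4],[3,3]] with det 6.
Per unit decrease in assembly, x* moves by d = (-0.5, 0.5).
The basis stays optimal until finishing becomes binding; allowable decrease = 5 hr.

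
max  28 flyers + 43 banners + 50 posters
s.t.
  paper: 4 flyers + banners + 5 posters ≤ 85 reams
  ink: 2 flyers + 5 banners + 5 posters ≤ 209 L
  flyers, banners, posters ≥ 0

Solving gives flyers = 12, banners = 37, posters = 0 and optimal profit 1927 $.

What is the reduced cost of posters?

Check each constraint at x*: paper 85/85 (tight); ink 209/209 (tight).
From A_Bᵀ y = c: 4·y_paper + 2·y_ink = 28; 1·y_paper + 5·y_ink = 43.
Solving: y_paper = 3, y_ink = 8.
Reduced cost of posters: c₃ − yᵀa₃ = 50 − (3·5 + 8·5) = 50 − 55 = -5.

-5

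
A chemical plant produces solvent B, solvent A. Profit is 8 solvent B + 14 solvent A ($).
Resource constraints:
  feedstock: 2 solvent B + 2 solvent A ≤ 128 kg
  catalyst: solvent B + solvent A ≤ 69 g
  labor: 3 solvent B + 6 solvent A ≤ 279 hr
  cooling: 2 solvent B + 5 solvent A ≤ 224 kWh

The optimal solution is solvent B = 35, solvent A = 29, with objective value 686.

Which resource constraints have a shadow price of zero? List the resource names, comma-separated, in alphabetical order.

catalyst, cooling

feedstock: 128/128 (binding)
catalyst: 64/69 (slack 5)
labor: 279/279 (binding)
cooling: 215/224 (slack 9)
By complementary slackness, a constraint with positive slack has shadow price 0 → catalyst, cooling.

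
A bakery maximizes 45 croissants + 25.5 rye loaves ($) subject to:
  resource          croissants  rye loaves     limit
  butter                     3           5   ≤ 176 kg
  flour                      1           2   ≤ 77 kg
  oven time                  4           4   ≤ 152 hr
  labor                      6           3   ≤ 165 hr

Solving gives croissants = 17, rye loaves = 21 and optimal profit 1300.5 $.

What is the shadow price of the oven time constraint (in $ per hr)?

Check each constraint at x*: butter 156/176 (slack 20); flour 59/77 (slack 18); oven time 152/152 (tight); labor 165/165 (tight).
Since butter, flour are not tight, their duals are 0.
The binding rows give the dual system: 4·y_oven time + 6·y_labor = 45 and 4·y_oven time + 3·y_labor = 25.5.
Solving: y_oven time = 1.5, y_labor = 6.5.
Shadow price of oven time = 1.5.

1.5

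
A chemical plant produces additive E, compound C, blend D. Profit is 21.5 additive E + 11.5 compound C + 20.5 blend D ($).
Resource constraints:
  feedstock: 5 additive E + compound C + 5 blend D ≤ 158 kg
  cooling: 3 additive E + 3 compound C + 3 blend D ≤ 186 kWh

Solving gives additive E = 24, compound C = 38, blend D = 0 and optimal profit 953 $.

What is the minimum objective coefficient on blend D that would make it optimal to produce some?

21.5

Both feedstock and cooling are binding at x*.
From A_Bᵀ y = c: 5·y_feedstock + 3·y_cooling = 21.5; 1·y_feedstock + 3·y_cooling = 11.5.
→ y_feedstock = 2.5 and y_cooling = 3.
blend D enters the basis when its profit ≥ yᵀa₃ = 2.5·5 + 3·3 = 21.5.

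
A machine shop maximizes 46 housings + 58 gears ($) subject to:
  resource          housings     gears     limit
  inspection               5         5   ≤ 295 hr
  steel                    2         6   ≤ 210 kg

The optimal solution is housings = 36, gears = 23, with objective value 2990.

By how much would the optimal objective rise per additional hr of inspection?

Check each constraint at x*: inspection 295/295 (tight); steel 210/210 (tight).
Dual feasibility on the basic columns requires 5·y_inspection + 2·y_steel = 46, 5·y_inspection + 6·y_steel = 58.
→ y_inspection = 8 and y_steel = 3.
Shadow price of inspection = 8.

8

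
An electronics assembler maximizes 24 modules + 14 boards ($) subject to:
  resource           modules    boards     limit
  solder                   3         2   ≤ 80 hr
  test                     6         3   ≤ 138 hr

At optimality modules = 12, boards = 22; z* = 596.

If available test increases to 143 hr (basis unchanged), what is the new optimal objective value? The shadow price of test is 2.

Δb = 5, so new z* = 596 + (2)·(5) = 596 + 10 = 606.

606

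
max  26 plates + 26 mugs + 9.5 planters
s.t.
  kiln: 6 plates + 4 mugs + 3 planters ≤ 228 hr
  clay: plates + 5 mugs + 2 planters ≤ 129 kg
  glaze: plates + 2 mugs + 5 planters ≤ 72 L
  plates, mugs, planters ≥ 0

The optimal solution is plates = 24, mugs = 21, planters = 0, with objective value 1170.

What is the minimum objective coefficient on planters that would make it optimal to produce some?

Binding: kiln and clay. Non-binding: glaze (6 unused).
Since glaze is not tight, its dual is 0.
Dual feasibility on the basic columns requires 6·y_kiln + 1·y_clay = 26, 4·y_kiln + 5·y_clay = 26.
→ y_kiln = 4 and y_clay = 2.
planters enters the basis when its profit ≥ yᵀa₃ = 4·3 + 2·2 = 16.

16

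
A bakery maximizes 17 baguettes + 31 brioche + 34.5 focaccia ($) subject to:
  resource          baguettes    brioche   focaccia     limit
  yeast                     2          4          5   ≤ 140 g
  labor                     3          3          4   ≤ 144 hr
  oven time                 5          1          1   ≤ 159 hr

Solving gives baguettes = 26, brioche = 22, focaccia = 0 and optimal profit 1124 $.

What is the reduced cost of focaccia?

-4.5

Check each constraint at x*: yeast 140/140 (tight); labor 144/144 (tight); oven time 152/159 (slack 7).
By complementary slackness, y = 0 for the non-binding constraint.
The binding rows give the dual system: 2·y_yeast + 3·y_labor = 17 and 4·y_yeast + 3·y_labor = 31.
→ y_yeast = 7 and y_labor = 1.
Reduced cost of focaccia: c₃ − yᵀa₃ = 34.5 − (7·5 + 1·4) = 34.5 − 39 = -4.5.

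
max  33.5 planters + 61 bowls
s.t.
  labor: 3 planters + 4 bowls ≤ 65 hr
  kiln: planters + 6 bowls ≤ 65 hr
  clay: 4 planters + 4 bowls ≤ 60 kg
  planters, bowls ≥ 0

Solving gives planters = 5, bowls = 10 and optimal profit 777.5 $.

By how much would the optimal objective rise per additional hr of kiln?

5.5

At the optimum: labor uses 55 of 65 (slack = 10); kiln uses 65 of 65 (binding); clay uses 60 of 60 (binding).
Since labor is not tight, its dual is 0.
The binding rows give the dual system: 1·y_kiln + 4·y_clay = 33.5 and 6·y_kiln + 4·y_clay = 61.
This yields shadow prices y_kiln = 5.5, y_clay = 7.
Shadow price of kiln = 5.5.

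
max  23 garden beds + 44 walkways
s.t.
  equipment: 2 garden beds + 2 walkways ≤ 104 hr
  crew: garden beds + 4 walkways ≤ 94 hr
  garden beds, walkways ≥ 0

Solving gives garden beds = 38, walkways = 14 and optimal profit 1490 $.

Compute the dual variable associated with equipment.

Check each constraint at x*: equipment 104/104 (tight); crew 94/94 (tight).
The binding rows give the dual system: 2·y_equipment + 1·y_crew = 23 and 2·y_equipment + 4·y_crew = 44.
→ y_equipment = 8 and y_crew = 7.
Shadow price of equipment = 8.

8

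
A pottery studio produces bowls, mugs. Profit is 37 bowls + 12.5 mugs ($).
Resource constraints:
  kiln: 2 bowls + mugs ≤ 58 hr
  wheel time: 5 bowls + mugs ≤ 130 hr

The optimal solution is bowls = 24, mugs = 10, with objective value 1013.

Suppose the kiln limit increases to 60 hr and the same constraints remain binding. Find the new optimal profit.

1030

Check each constraint at x*: kiln 58/58 (tight); wheel time 130/130 (tight).
Dual feasibility on the basic columns requires 2·y_kiln + 5·y_wheel time = 37, 1·y_kiln + 1·y_wheel time = 12.5.
→ y_kiln = 8.5 and y_wheel time = 4.
Δz = y_kiln·Δb = 8.5 × (2) = 17, so new z* = 1013 + 17 = 1030.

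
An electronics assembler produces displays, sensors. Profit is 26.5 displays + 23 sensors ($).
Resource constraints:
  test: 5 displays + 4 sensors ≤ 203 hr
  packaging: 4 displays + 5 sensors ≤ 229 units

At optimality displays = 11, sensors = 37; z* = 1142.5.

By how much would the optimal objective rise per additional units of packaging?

1

Both test and packaging are binding at x*.
Dual feasibility on the basic columns requires 5·y_test + 4·y_packaging = 26.5, 4·y_test + 5·y_packaging = 23.
→ y_test = 4.5 and y_packaging = 1.
Shadow price of packaging = 1.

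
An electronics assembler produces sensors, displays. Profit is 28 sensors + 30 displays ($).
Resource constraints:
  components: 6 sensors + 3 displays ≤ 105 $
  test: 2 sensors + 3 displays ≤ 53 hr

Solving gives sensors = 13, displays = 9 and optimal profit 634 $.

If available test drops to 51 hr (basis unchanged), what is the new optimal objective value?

Both components and test are binding at x*.
Dual feasibility on the basic columns requires 6·y_components + 2·y_test = 28, 3·y_components + 3·y_test = 30.
→ y_components = 2 and y_test = 8.
Δz = y_test·Δb = 8 × (-2) = -16, so new z* = 634 − 16 = 618.

618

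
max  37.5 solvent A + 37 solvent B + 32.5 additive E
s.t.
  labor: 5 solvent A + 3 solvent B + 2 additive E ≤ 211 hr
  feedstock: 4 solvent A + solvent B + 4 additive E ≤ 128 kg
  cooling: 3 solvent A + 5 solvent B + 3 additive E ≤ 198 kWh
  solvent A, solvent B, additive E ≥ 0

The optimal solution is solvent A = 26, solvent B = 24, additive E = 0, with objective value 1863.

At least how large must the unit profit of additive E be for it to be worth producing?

37.5

At the optimum: labor uses 202 of 211 (slack = 9); feedstock uses 128 of 128 (binding); cooling uses 198 of 198 (binding).
By complementary slackness, y = 0 for the non-binding constraint.
The binding rows give the dual system: 4·y_feedstock + 3·y_cooling = 37.5 and 1·y_feedstock + 5·y_cooling = 37.
This yields shadow prices y_feedstock = 4.5, y_cooling = 6.5.
additive E enters the basis when its profit ≥ yᵀa₃ = 4.5·4 + 6.5·3 = 37.5.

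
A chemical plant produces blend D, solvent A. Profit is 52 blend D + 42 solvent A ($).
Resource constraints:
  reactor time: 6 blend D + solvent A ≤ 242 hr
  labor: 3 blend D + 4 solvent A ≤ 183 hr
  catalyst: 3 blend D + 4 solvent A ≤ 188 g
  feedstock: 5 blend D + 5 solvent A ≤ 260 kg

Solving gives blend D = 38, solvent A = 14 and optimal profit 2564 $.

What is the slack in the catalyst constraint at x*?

catalyst used = 3·38 + 4·14 = 170; slack = 188 − 170 = 18.

18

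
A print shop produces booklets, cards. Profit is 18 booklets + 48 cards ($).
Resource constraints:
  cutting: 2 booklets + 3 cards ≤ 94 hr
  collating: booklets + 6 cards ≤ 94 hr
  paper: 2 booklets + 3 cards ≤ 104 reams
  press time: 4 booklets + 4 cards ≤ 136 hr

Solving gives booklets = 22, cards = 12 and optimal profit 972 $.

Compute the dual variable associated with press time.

3

At the optimum: cutting uses 80 of 94 (slack = 14); collating uses 94 of 94 (binding); paper uses 80 of 104 (slack = 24); press time uses 136 of 136 (binding).
Since cutting, paper are not tight, their duals are 0.
The binding rows give the dual system: 1·y_collating + 4·y_press time = 18 and 6·y_collating + 4·y_press time = 48.
Solving: y_collating = 6, y_press time = 3.
Shadow price of press time = 3.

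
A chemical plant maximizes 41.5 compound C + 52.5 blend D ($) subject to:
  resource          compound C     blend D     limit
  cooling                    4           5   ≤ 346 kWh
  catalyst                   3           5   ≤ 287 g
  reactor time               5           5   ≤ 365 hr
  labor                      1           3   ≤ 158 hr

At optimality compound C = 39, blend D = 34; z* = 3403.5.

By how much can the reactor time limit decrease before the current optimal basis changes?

Binding constraints: catalyst, reactor time. The basis is B = [[3,5],[5,5]] with det -10.
Per unit decrease in reactor time, x* moves by d = (-0.5, 0.3).
The basis stays optimal until labor becomes binding; allowable decrease = 42.5 hr.

42.5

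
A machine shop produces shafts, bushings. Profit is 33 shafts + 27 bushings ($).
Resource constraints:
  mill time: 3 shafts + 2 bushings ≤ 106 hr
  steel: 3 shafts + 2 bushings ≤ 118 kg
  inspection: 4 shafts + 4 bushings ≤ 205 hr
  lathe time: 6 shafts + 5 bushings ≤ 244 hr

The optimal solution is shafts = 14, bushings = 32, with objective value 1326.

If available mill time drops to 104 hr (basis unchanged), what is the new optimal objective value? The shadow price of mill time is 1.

1324

Δb = -2, so new z* = 1326 + (1)·(-2) = 1326 − 2 = 1324.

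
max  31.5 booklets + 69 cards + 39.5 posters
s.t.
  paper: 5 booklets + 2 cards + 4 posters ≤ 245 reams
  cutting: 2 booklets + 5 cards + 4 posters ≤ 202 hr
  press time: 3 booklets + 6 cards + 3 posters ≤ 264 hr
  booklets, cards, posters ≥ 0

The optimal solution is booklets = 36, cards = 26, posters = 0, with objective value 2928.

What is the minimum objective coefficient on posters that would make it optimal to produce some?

43.5

Binding: cutting and press time. Non-binding: paper (13 unused).
By complementary slackness, y = 0 for the non-binding constraint.
The binding rows give the dual system: 2·y_cutting + 3·y_press time = 31.5 and 5·y_cutting + 6·y_press time = 69.
This yields shadow prices y_cutting = 6, y_press time = 6.5.
posters enters the basis when its profit ≥ yᵀa₃ = 6·4 + 6.5·3 = 43.5.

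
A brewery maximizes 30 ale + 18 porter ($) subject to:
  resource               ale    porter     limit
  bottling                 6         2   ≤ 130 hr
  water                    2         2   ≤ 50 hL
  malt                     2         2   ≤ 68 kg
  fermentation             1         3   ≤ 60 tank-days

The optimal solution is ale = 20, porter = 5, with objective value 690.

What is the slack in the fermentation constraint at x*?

25

fermentation used = 1·20 + 3·5 = 35; slack = 60 − 35 = 25.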